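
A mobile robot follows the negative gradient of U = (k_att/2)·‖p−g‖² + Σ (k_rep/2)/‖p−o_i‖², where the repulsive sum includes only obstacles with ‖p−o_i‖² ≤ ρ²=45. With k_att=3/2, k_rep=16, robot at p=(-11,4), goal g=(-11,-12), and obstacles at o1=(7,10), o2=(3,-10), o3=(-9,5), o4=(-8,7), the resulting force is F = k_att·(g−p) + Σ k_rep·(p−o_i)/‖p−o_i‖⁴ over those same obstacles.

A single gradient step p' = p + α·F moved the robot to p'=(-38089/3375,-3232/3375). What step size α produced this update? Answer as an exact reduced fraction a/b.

α = 1/5

F_att = 3/2·(g−p) = 3/2·(0,-16) = (0.0000,-24.0000)
o1: d²=360 > ρ²=45 → inactive
o2: d²=392 > ρ²=45 → inactive
o3: d²=5 ≤ ρ²=45; F_rep = 16·(-2,-1)/5² = (-1.2800,-0.6400)
o4: d²=18 ≤ ρ²=45; F_rep = 16·(-3,-3)/18² = (-0.1481,-0.1481)
F = F_att + ΣF_rep = (-1.4281,-24.7881)
Δp = p'−p = (-0.2856,-4.9576); α = Δx/Fx = (-964/3375) / (-964/675) = 1/5
check: Δy/Fy = (-16732/3375) / (-16732/675) = 1/5 ✓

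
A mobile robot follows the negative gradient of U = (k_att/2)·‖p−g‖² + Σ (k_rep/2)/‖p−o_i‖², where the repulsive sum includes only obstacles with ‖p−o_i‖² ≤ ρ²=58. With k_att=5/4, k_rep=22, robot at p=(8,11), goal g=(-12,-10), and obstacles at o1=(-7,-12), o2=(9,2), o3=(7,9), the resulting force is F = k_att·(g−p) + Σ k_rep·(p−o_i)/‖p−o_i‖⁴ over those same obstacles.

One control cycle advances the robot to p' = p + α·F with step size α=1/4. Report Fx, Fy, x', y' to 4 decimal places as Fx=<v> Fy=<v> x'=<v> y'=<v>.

F_att = 5/4·(g−p) = 5/4·(-20,-21) = (-25.0000,-26.2500)
o1: d²=754 > ρ²=58 → inactive
o2: d²=82 > ρ²=58 → inactive
o3: d²=5 ≤ ρ²=58; F_rep = 22·(1,2)/5² = (0.8800,1.7600)
F = F_att + ΣF_rep = (-24.1200,-24.4900)
p' = p + 1/4·F = (1.9700,4.8775)

Fx=-24.1200 Fy=-24.4900 x'=1.9700 y'=4.8775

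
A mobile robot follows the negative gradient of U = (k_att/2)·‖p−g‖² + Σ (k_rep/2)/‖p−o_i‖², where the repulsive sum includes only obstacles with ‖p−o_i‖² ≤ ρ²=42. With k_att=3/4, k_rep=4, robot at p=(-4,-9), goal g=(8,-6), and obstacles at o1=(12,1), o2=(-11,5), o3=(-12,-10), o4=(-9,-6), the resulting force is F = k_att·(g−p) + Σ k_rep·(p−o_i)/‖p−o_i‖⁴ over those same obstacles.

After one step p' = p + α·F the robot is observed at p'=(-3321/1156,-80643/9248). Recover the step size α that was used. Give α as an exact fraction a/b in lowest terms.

α = 1/8

F_att = 3/4·(g−p) = 3/4·(12,3) = (9.0000,2.2500)
o1: d²=356 > ρ²=42 → inactive
o2: d²=245 > ρ²=42 → inactive
o3: d²=65 > ρ²=42 → inactive
o4: d²=34 ≤ ρ²=42; F_rep = 4·(5,-3)/34² = (0.0173,-0.0104)
F = F_att + ΣF_rep = (9.0173,2.2396)
Δp = p'−p = (1.1272,0.2800); α = Δx/Fx = (1303/1156) / (2606/289) = 1/8
check: Δy/Fy = (2589/9248) / (2589/1156) = 1/8 ✓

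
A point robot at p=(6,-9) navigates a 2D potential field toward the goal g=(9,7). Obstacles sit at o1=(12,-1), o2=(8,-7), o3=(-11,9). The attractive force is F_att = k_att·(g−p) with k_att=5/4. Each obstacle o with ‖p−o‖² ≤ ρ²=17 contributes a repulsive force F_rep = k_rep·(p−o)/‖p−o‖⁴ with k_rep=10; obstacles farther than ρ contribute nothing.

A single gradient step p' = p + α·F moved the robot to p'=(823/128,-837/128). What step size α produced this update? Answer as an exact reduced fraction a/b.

α = 1/8

F_att = 5/4·(g−p) = 5/4·(3,16) = (3.7500,20.0000)
o1: d²=100 > ρ²=17 → inactive
o2: d²=8 ≤ ρ²=17; F_rep = 10·(-2,-2)/8² = (-0.3125,-0.3125)
o3: d²=613 > ρ²=17 → inactive
F = F_att + ΣF_rep = (3.4375,19.6875)
Δp = p'−p = (0.4297,2.4609); α = Δx/Fx = (55/128) / (55/16) = 1/8
check: Δy/Fy = (315/128) / (315/16) = 1/8 ✓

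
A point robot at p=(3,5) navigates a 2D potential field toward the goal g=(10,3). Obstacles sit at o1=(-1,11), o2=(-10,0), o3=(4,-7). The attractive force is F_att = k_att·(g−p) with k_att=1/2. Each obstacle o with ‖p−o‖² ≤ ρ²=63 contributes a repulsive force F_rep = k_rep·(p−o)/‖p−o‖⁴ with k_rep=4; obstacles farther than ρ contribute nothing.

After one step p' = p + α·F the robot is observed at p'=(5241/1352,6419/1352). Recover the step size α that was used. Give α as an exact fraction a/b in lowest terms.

F_att = 1/2·(g−p) = 1/2·(7,-2) = (3.5000,-1.0000)
o1: d²=52 ≤ ρ²=63; F_rep = 4·(4,-6)/52² = (0.0059,-0.0089)
o2: d²=194 > ρ²=63 → inactive
o3: d²=145 > ρ²=63 → inactive
F = F_att + ΣF_rep = (3.5059,-1.0089)
Δp = p'−p = (0.8765,-0.2522); α = Δx/Fx = (1185/1352) / (1185/338) = 1/4
check: Δy/Fy = (-341/1352) / (-341/338) = 1/4 ✓

α = 1/4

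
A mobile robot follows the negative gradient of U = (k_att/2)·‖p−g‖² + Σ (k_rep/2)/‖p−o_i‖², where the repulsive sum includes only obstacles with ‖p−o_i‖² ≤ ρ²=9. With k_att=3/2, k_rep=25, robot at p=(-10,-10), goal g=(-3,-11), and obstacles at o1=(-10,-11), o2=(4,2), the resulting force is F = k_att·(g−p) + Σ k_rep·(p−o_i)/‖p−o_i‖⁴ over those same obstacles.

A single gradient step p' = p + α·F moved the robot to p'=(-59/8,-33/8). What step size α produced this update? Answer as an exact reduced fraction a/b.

α = 1/4

F_att = 3/2·(g−p) = 3/2·(7,-1) = (10.5000,-1.5000)
o1: d²=1 ≤ ρ²=9; F_rep = 25·(0,1)/1² = (0.0000,25.0000)
o2: d²=340 > ρ²=9 → inactive
F = F_att + ΣF_rep = (10.5000,23.5000)
Δp = p'−p = (2.6250,5.8750); α = Δx/Fx = (21/8) / (21/2) = 1/4
check: Δy/Fy = (47/8) / (47/2) = 1/4 ✓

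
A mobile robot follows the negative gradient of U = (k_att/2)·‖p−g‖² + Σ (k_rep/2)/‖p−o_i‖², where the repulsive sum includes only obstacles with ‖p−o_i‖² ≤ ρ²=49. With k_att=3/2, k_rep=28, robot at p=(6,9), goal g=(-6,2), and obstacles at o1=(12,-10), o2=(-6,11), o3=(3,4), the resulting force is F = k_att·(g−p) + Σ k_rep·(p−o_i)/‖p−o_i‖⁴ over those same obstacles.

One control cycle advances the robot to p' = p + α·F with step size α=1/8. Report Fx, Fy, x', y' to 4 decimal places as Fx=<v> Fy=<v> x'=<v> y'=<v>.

Fx=-17.9273 Fy=-10.3789 x'=3.7591 y'=7.7026

F_att = 3/2·(g−p) = 3/2·(-12,-7) = (-18.0000,-10.5000)
o1: d²=397 > ρ²=49 → inactive
o2: d²=148 > ρ²=49 → inactive
o3: d²=34 ≤ ρ²=49; F_rep = 28·(3,5)/34² = (0.0727,0.1211)
F = F_att + ΣF_rep = (-17.9273,-10.3789)
p' = p + 1/8·F = (3.7591,7.7026)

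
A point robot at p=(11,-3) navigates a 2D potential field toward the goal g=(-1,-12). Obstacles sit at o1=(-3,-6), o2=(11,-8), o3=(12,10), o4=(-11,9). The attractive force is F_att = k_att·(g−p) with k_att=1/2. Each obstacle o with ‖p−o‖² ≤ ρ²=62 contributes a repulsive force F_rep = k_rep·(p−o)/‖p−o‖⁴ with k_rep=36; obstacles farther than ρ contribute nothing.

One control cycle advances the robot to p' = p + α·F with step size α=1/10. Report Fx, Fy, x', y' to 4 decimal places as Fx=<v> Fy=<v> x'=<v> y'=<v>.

F_att = 1/2·(g−p) = 1/2·(-12,-9) = (-6.0000,-4.5000)
o1: d²=205 > ρ²=62 → inactive
o2: d²=25 ≤ ρ²=62; F_rep = 36·(0,5)/25² = (0.0000,0.2880)
o3: d²=170 > ρ²=62 → inactive
o4: d²=628 > ρ²=62 → inactive
F = F_att + ΣF_rep = (-6.0000,-4.2120)
p' = p + 1/10·F = (10.4000,-3.4212)

Fx=-6.0000 Fy=-4.2120 x'=10.4000 y'=-3.4212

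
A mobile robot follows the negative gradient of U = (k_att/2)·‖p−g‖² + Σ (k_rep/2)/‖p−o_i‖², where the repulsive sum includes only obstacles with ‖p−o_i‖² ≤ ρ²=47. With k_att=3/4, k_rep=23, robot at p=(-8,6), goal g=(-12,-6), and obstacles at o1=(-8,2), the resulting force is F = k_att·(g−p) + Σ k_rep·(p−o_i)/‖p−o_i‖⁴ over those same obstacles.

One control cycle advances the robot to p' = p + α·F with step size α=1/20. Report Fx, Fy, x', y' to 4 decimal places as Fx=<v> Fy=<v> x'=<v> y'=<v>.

Fx=-3.0000 Fy=-8.6406 x'=-8.1500 y'=5.5680

F_att = 3/4·(g−p) = 3/4·(-4,-12) = (-3.0000,-9.0000)
o1: d²=16 ≤ ρ²=47; F_rep = 23·(0,4)/16² = (0.0000,0.3594)
F = F_att + ΣF_rep = (-3.0000,-8.6406)
p' = p + 1/20·F = (-8.1500,5.5680)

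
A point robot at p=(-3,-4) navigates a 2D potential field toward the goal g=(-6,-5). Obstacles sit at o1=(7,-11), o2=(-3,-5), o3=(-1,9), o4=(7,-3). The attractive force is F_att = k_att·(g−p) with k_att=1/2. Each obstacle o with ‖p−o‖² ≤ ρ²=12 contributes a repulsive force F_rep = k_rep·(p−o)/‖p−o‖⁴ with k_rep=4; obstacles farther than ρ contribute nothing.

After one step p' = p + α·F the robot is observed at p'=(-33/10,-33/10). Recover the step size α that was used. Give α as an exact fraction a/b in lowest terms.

F_att = 1/2·(g−p) = 1/2·(-3,-1) = (-1.5000,-0.5000)
o1: d²=149 > ρ²=12 → inactive
o2: d²=1 ≤ ρ²=12; F_rep = 4·(0,1)/1² = (0.0000,4.0000)
o3: d²=173 > ρ²=12 → inactive
o4: d²=101 > ρ²=12 → inactive
F = F_att + ΣF_rep = (-1.5000,3.5000)
Δp = p'−p = (-0.3000,0.7000); α = Δx/Fx = (-3/10) / (-3/2) = 1/5
check: Δy/Fy = (7/10) / (7/2) = 1/5 ✓

α = 1/5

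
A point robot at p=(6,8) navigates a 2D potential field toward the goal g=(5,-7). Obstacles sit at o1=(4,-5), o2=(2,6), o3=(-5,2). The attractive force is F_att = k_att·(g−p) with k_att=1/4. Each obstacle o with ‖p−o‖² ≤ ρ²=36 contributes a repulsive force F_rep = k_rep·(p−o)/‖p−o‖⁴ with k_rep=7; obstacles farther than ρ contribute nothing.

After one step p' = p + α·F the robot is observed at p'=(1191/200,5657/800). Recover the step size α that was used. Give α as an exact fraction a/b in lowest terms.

F_att = 1/4·(g−p) = 1/4·(-1,-15) = (-0.2500,-3.7500)
o1: d²=173 > ρ²=36 → inactive
o2: d²=20 ≤ ρ²=36; F_rep = 7·(4,2)/20² = (0.0700,0.0350)
o3: d²=157 > ρ²=36 → inactive
F = F_att + ΣF_rep = (-0.1800,-3.7150)
Δp = p'−p = (-0.0450,-0.9287); α = Δx/Fx = (-9/200) / (-9/50) = 1/4
check: Δy/Fy = (-743/800) / (-743/200) = 1/4 ✓

α = 1/4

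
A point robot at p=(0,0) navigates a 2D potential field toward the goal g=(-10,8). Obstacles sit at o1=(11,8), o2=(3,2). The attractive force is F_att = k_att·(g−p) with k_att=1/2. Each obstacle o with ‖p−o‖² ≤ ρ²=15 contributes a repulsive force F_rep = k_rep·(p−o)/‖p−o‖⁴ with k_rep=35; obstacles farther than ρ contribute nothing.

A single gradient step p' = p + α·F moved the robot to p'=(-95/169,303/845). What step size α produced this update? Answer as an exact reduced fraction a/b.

F_att = 1/2·(g−p) = 1/2·(-10,8) = (-5.0000,4.0000)
o1: d²=185 > ρ²=15 → inactive
o2: d²=13 ≤ ρ²=15; F_rep = 35·(-3,-2)/13² = (-0.6213,-0.4142)
F = F_att + ΣF_rep = (-5.6213,3.5858)
Δp = p'−p = (-0.5621,0.3586); α = Δx/Fx = (-95/169) / (-950/169) = 1/10
check: Δy/Fy = (303/845) / (606/169) = 1/10 ✓

α = 1/10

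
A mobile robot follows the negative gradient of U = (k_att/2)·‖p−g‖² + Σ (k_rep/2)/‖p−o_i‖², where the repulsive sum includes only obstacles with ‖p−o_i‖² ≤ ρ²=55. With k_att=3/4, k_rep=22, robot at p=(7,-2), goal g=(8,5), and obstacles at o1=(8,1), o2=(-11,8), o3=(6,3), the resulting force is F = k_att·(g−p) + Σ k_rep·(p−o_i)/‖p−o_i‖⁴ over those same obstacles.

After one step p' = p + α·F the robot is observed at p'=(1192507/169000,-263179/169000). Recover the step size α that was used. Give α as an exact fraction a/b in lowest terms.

α = 1/10

F_att = 3/4·(g−p) = 3/4·(1,7) = (0.7500,5.2500)
o1: d²=10 ≤ ρ²=55; F_rep = 22·(-1,-3)/10² = (-0.2200,-0.6600)
o2: d²=424 > ρ²=55 → inactive
o3: d²=26 ≤ ρ²=55; F_rep = 22·(1,-5)/26² = (0.0325,-0.1627)
F = F_att + ΣF_rep = (0.5625,4.4273)
Δp = p'−p = (0.0563,0.4427); α = Δx/Fx = (9507/169000) / (9507/16900) = 1/10
check: Δy/Fy = (74821/169000) / (74821/16900) = 1/10 ✓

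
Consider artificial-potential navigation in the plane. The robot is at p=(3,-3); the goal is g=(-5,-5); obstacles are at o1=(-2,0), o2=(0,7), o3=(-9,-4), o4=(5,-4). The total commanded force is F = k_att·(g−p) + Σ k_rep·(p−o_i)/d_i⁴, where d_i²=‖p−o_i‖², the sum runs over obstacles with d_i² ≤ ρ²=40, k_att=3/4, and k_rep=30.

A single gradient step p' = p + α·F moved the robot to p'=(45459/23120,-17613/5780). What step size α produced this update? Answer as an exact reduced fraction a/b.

α = 1/8

F_att = 3/4·(g−p) = 3/4·(-8,-2) = (-6.0000,-1.5000)
o1: d²=34 ≤ ρ²=40; F_rep = 30·(5,-3)/34² = (0.1298,-0.0779)
o2: d²=109 > ρ²=40 → inactive
o3: d²=145 > ρ²=40 → inactive
o4: d²=5 ≤ ρ²=40; F_rep = 30·(-2,1)/5² = (-2.4000,1.2000)
F = F_att + ΣF_rep = (-8.2702,-0.3779)
Δp = p'−p = (-1.0338,-0.0472); α = Δx/Fx = (-23901/23120) / (-23901/2890) = 1/8
check: Δy/Fy = (-273/5780) / (-546/1445) = 1/8 ✓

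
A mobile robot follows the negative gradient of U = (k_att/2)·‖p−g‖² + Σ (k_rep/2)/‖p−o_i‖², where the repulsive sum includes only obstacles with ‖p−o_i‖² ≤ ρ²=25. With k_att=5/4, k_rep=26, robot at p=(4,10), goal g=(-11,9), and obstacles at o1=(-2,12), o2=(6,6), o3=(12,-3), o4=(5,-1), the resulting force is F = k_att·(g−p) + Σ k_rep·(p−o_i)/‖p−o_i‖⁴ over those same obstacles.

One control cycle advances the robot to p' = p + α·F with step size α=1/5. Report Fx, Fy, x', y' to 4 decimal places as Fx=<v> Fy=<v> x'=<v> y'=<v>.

F_att = 5/4·(g−p) = 5/4·(-15,-1) = (-18.7500,-1.2500)
o1: d²=40 > ρ²=25 → inactive
o2: d²=20 ≤ ρ²=25; F_rep = 26·(-2,4)/20² = (-0.1300,0.2600)
o3: d²=233 > ρ²=25 → inactive
o4: d²=122 > ρ²=25 → inactive
F = F_att + ΣF_rep = (-18.8800,-0.9900)
p' = p + 1/5·F = (0.2240,9.8020)

Fx=-18.8800 Fy=-0.9900 x'=0.2240 y'=9.8020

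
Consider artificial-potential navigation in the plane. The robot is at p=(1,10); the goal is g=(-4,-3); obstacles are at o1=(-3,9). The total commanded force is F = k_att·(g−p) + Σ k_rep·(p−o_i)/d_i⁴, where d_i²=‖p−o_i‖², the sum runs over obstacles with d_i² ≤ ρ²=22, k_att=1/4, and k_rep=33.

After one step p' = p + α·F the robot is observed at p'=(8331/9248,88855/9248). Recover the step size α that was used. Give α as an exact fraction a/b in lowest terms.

α = 1/8

F_att = 1/4·(g−p) = 1/4·(-5,-13) = (-1.2500,-3.2500)
o1: d²=17 ≤ ρ²=22; F_rep = 33·(4,1)/17² = (0.4567,0.1142)
F = F_att + ΣF_rep = (-0.7933,-3.1358)
Δp = p'−p = (-0.0992,-0.3920); α = Δx/Fx = (-917/9248) / (-917/1156) = 1/8
check: Δy/Fy = (-3625/9248) / (-3625/1156) = 1/8 ✓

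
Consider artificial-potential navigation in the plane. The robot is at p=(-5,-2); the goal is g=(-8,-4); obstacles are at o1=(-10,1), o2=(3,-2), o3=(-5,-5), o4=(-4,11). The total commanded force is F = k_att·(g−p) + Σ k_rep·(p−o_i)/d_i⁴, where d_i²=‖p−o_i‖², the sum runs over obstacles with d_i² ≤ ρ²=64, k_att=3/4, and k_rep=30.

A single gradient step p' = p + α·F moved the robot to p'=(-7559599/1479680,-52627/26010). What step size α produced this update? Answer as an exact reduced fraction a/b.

α = 1/20

F_att = 3/4·(g−p) = 3/4·(-3,-2) = (-2.2500,-1.5000)
o1: d²=34 ≤ ρ²=64; F_rep = 30·(5,-3)/34² = (0.1298,-0.0779)
o2: d²=64 ≤ ρ²=64; F_rep = 30·(-8,0)/64² = (-0.0586,0.0000)
o3: d²=9 ≤ ρ²=64; F_rep = 30·(0,3)/9² = (0.0000,1.1111)
o4: d²=170 > ρ²=64 → inactive
F = F_att + ΣF_rep = (-2.1788,-0.4667)
Δp = p'−p = (-0.1089,-0.0233); α = Δx/Fx = (-161199/1479680) / (-161199/73984) = 1/20
check: Δy/Fy = (-607/26010) / (-1214/2601) = 1/20 ✓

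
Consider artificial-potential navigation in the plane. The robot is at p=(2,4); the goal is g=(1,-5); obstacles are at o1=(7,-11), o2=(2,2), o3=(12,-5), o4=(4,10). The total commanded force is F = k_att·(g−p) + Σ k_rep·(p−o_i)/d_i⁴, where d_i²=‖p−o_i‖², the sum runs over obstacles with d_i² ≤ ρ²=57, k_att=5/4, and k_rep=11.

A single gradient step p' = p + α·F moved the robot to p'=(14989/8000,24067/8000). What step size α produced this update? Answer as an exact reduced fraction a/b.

F_att = 5/4·(g−p) = 5/4·(-1,-9) = (-1.2500,-11.2500)
o1: d²=250 > ρ²=57 → inactive
o2: d²=4 ≤ ρ²=57; F_rep = 11·(0,2)/4² = (0.0000,1.3750)
o3: d²=181 > ρ²=57 → inactive
o4: d²=40 ≤ ρ²=57; F_rep = 11·(-2,-6)/40² = (-0.0138,-0.0413)
F = F_att + ΣF_rep = (-1.2637,-9.9162)
Δp = p'−p = (-0.1264,-0.9916); α = Δx/Fx = (-1011/8000) / (-1011/800) = 1/10
check: Δy/Fy = (-7933/8000) / (-7933/800) = 1/10 ✓

α = 1/10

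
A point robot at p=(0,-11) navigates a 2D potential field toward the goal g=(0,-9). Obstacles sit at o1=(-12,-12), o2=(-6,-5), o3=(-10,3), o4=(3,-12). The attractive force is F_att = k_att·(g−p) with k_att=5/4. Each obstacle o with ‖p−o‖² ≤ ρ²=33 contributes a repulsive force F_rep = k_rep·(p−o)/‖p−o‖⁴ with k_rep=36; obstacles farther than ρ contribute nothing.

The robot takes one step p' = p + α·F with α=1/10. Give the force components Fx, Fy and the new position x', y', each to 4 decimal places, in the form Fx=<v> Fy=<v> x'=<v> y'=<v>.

F_att = 5/4·(g−p) = 5/4·(0,2) = (0.0000,2.5000)
o1: d²=145 > ρ²=33 → inactive
o2: d²=72 > ρ²=33 → inactive
o3: d²=296 > ρ²=33 → inactive
o4: d²=10 ≤ ρ²=33; F_rep = 36·(-3,1)/10² = (-1.0800,0.3600)
F = F_att + ΣF_rep = (-1.0800,2.8600)
p' = p + 1/10·F = (-0.1080,-10.7140)

Fx=-1.0800 Fy=2.8600 x'=-0.1080 y'=-10.7140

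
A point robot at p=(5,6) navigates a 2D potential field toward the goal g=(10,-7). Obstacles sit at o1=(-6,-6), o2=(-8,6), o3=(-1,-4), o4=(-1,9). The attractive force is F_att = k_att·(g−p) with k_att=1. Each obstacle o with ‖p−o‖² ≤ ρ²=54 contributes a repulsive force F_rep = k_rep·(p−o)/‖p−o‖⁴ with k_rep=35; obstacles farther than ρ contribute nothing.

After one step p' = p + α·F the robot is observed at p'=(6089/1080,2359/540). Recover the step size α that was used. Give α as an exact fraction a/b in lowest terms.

F_att = 1·(g−p) = 1·(5,-13) = (5.0000,-13.0000)
o1: d²=265 > ρ²=54 → inactive
o2: d²=169 > ρ²=54 → inactive
o3: d²=136 > ρ²=54 → inactive
o4: d²=45 ≤ ρ²=54; F_rep = 35·(6,-3)/45² = (0.1037,-0.0519)
F = F_att + ΣF_rep = (5.1037,-13.0519)
Δp = p'−p = (0.6380,-1.6315); α = Δx/Fx = (689/1080) / (689/135) = 1/8
check: Δy/Fy = (-881/540) / (-1762/135) = 1/8 ✓

α = 1/8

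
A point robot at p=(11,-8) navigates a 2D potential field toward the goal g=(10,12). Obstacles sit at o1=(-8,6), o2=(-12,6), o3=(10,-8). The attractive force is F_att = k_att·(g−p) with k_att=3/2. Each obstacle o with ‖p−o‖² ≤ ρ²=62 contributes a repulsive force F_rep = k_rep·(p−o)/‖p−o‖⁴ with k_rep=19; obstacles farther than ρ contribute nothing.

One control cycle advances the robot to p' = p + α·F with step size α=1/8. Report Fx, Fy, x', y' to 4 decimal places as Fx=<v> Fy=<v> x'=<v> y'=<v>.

Fx=17.5000 Fy=30.0000 x'=13.1875 y'=-4.2500

F_att = 3/2·(g−p) = 3/2·(-1,20) = (-1.5000,30.0000)
o1: d²=557 > ρ²=62 → inactive
o2: d²=725 > ρ²=62 → inactive
o3: d²=1 ≤ ρ²=62; F_rep = 19·(1,0)/1² = (19.0000,0.0000)
F = F_att + ΣF_rep = (17.5000,30.0000)
p' = p + 1/8·F = (13.1875,-4.2500)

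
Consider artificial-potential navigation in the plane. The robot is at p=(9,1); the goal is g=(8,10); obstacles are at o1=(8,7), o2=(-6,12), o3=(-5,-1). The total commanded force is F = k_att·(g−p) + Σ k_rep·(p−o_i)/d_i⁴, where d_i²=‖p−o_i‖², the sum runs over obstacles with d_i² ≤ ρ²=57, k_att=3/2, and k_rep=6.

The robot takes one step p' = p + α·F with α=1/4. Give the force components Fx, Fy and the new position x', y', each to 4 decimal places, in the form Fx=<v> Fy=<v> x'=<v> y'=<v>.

Fx=-1.4956 Fy=13.4737 x'=8.6261 y'=4.3684

F_att = 3/2·(g−p) = 3/2·(-1,9) = (-1.5000,13.5000)
o1: d²=37 ≤ ρ²=57; F_rep = 6·(1,-6)/37² = (0.0044,-0.0263)
o2: d²=346 > ρ²=57 → inactive
o3: d²=200 > ρ²=57 → inactive
F = F_att + ΣF_rep = (-1.4956,13.4737)
p' = p + 1/4·F = (8.6261,4.3684)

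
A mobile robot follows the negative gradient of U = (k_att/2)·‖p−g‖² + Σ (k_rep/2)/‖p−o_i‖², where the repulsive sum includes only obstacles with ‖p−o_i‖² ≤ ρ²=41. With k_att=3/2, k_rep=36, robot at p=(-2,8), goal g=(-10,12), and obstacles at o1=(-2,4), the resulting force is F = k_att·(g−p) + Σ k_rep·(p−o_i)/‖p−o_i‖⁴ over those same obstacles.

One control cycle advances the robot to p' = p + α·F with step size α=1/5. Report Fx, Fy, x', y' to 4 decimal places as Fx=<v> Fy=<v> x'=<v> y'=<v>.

Fx=-12.0000 Fy=6.5625 x'=-4.4000 y'=9.3125

F_att = 3/2·(g−p) = 3/2·(-8,4) = (-12.0000,6.0000)
o1: d²=16 ≤ ρ²=41; F_rep = 36·(0,4)/16² = (0.0000,0.5625)
F = F_att + ΣF_rep = (-12.0000,6.5625)
p' = p + 1/5·F = (-4.4000,9.3125)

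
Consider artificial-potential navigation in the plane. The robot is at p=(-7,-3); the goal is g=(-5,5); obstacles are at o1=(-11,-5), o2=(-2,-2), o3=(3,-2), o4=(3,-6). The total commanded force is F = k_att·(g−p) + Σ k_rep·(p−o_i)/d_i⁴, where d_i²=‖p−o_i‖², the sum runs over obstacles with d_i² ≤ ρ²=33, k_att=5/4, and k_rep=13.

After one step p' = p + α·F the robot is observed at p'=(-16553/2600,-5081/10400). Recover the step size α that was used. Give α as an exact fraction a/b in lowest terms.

F_att = 5/4·(g−p) = 5/4·(2,8) = (2.5000,10.0000)
o1: d²=20 ≤ ρ²=33; F_rep = 13·(4,2)/20² = (0.1300,0.0650)
o2: d²=26 ≤ ρ²=33; F_rep = 13·(-5,-1)/26² = (-0.0962,-0.0192)
o3: d²=101 > ρ²=33 → inactive
o4: d²=109 > ρ²=33 → inactive
F = F_att + ΣF_rep = (2.5338,10.0458)
Δp = p'−p = (0.6335,2.5114); α = Δx/Fx = (1647/2600) / (1647/650) = 1/4
check: Δy/Fy = (26119/10400) / (26119/2600) = 1/4 ✓

α = 1/4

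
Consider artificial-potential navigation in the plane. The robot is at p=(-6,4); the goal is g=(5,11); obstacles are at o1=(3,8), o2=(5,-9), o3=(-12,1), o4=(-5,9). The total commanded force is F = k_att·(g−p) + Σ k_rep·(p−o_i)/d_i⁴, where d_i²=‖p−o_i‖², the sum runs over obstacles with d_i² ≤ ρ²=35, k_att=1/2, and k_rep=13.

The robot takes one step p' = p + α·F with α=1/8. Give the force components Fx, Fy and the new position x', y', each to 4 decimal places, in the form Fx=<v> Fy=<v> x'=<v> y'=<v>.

F_att = 1/2·(g−p) = 1/2·(11,7) = (5.5000,3.5000)
o1: d²=97 > ρ²=35 → inactive
o2: d²=290 > ρ²=35 → inactive
o3: d²=45 > ρ²=35 → inactive
o4: d²=26 ≤ ρ²=35; F_rep = 13·(-1,-5)/26² = (-0.0192,-0.0962)
F = F_att + ΣF_rep = (5.4808,3.4038)
p' = p + 1/8·F = (-5.3149,4.4255)

Fx=5.4808 Fy=3.4038 x'=-5.3149 y'=4.4255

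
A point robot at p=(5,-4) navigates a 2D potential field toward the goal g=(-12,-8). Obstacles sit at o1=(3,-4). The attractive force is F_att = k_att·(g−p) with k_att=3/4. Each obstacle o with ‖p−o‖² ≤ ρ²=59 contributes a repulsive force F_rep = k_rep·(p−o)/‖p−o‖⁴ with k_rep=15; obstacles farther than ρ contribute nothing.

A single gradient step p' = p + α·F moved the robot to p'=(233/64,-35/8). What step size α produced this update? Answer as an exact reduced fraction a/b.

F_att = 3/4·(g−p) = 3/4·(-17,-4) = (-12.7500,-3.0000)
o1: d²=4 ≤ ρ²=59; F_rep = 15·(2,0)/4² = (1.8750,0.0000)
F = F_att + ΣF_rep = (-10.8750,-3.0000)
Δp = p'−p = (-1.3594,-0.3750); α = Δx/Fx = (-87/64) / (-87/8) = 1/8
check: Δy/Fy = (-3/8) / (-3) = 1/8 ✓

α = 1/8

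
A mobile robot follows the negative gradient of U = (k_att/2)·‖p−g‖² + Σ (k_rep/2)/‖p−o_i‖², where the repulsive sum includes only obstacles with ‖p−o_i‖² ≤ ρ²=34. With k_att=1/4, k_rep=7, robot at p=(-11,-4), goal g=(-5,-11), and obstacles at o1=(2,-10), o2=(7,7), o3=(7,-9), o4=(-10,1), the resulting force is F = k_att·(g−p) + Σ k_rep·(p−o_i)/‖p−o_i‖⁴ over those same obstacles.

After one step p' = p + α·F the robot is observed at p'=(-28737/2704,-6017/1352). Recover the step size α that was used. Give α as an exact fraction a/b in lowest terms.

α = 1/4

F_att = 1/4·(g−p) = 1/4·(6,-7) = (1.5000,-1.7500)
o1: d²=205 > ρ²=34 → inactive
o2: d²=445 > ρ²=34 → inactive
o3: d²=349 > ρ²=34 → inactive
o4: d²=26 ≤ ρ²=34; F_rep = 7·(-1,-5)/26² = (-0.0104,-0.0518)
F = F_att + ΣF_rep = (1.4896,-1.8018)
Δp = p'−p = (0.3724,-0.4504); α = Δx/Fx = (1007/2704) / (1007/676) = 1/4
check: Δy/Fy = (-609/1352) / (-609/338) = 1/4 ✓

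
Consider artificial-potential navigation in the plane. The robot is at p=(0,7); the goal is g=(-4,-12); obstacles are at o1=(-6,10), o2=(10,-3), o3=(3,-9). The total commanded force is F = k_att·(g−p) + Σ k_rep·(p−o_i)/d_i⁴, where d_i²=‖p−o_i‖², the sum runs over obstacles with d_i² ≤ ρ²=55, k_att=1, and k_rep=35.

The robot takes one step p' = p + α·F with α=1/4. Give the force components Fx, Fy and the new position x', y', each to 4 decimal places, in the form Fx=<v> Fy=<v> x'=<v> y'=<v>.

Fx=-3.8963 Fy=-19.0519 x'=-0.9741 y'=2.2370

F_att = 1·(g−p) = 1·(-4,-19) = (-4.0000,-19.0000)
o1: d²=45 ≤ ρ²=55; F_rep = 35·(6,-3)/45² = (0.1037,-0.0519)
o2: d²=200 > ρ²=55 → inactive
o3: d²=265 > ρ²=55 → inactive
F = F_att + ΣF_rep = (-3.8963,-19.0519)
p' = p + 1/4·F = (-0.9741,2.2370)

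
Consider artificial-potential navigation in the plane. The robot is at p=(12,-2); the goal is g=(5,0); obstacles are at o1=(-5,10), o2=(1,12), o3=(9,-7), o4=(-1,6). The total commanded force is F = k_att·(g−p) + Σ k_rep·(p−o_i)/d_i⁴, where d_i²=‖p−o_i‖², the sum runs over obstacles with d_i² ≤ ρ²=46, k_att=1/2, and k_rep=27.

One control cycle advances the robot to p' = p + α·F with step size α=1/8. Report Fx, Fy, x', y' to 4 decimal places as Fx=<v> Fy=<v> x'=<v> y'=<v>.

F_att = 1/2·(g−p) = 1/2·(-7,2) = (-3.5000,1.0000)
o1: d²=433 > ρ²=46 → inactive
o2: d²=317 > ρ²=46 → inactive
o3: d²=34 ≤ ρ²=46; F_rep = 27·(3,5)/34² = (0.0701,0.1168)
o4: d²=233 > ρ²=46 → inactive
F = F_att + ΣF_rep = (-3.4299,1.1168)
p' = p + 1/8·F = (11.5713,-1.8604)

Fx=-3.4299 Fy=1.1168 x'=11.5713 y'=-1.8604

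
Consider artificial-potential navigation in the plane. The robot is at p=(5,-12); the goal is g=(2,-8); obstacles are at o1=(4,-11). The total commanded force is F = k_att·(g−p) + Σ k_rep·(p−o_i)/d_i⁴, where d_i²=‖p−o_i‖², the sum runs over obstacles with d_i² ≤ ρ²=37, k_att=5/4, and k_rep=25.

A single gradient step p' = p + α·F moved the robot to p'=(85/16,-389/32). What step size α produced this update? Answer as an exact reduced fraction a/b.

F_att = 5/4·(g−p) = 5/4·(-3,4) = (-3.7500,5.0000)
o1: d²=2 ≤ ρ²=37; F_rep = 25·(1,-1)/2² = (6.2500,-6.2500)
F = F_att + ΣF_rep = (2.5000,-1.2500)
Δp = p'−p = (0.3125,-0.1562); α = Δx/Fx = (5/16) / (5/2) = 1/8
check: Δy/Fy = (-5/32) / (-5/4) = 1/8 ✓

α = 1/8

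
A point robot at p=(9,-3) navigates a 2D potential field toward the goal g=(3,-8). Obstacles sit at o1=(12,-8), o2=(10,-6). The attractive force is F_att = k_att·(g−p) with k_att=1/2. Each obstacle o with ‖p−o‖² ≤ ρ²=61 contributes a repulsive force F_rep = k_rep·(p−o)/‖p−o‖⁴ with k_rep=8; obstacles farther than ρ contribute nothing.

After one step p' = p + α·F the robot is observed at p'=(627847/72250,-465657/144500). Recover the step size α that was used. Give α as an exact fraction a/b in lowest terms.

F_att = 1/2·(g−p) = 1/2·(-6,-5) = (-3.0000,-2.5000)
o1: d²=34 ≤ ρ²=61; F_rep = 8·(-3,5)/34² = (-0.0208,0.0346)
o2: d²=10 ≤ ρ²=61; F_rep = 8·(-1,3)/10² = (-0.0800,0.2400)
F = F_att + ΣF_rep = (-3.1008,-2.2254)
Δp = p'−p = (-0.3101,-0.2225); α = Δx/Fx = (-22403/72250) / (-22403/7225) = 1/10
check: Δy/Fy = (-32157/144500) / (-32157/14450) = 1/10 ✓

α = 1/10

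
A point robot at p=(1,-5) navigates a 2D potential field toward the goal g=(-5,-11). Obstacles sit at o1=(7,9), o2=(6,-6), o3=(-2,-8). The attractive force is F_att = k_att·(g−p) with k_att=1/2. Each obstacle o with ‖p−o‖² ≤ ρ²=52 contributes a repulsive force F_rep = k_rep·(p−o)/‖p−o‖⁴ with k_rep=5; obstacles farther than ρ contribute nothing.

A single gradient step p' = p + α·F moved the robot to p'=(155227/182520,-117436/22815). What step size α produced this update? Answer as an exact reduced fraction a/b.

α = 1/20

F_att = 1/2·(g−p) = 1/2·(-6,-6) = (-3.0000,-3.0000)
o1: d²=232 > ρ²=52 → inactive
o2: d²=26 ≤ ρ²=52; F_rep = 5·(-5,1)/26² = (-0.0370,0.0074)
o3: d²=18 ≤ ρ²=52; F_rep = 5·(3,3)/18² = (0.0463,0.0463)
F = F_att + ΣF_rep = (-2.9907,-2.9463)
Δp = p'−p = (-0.1495,-0.1473); α = Δx/Fx = (-27293/182520) / (-27293/9126) = 1/20
check: Δy/Fy = (-3361/22815) / (-13444/4563) = 1/20 ✓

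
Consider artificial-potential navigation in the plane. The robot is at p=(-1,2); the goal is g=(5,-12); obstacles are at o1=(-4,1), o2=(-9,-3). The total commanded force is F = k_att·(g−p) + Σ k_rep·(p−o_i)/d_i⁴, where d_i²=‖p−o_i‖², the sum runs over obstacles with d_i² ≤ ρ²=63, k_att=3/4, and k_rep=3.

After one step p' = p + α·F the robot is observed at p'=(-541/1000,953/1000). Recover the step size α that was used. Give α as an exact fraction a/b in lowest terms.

F_att = 3/4·(g−p) = 3/4·(6,-14) = (4.5000,-10.5000)
o1: d²=10 ≤ ρ²=63; F_rep = 3·(3,1)/10² = (0.0900,0.0300)
o2: d²=89 > ρ²=63 → inactive
F = F_att + ΣF_rep = (4.5900,-10.4700)
Δp = p'−p = (0.4590,-1.0470); α = Δx/Fx = (459/1000) / (459/100) = 1/10
check: Δy/Fy = (-1047/1000) / (-1047/100) = 1/10 ✓

α = 1/10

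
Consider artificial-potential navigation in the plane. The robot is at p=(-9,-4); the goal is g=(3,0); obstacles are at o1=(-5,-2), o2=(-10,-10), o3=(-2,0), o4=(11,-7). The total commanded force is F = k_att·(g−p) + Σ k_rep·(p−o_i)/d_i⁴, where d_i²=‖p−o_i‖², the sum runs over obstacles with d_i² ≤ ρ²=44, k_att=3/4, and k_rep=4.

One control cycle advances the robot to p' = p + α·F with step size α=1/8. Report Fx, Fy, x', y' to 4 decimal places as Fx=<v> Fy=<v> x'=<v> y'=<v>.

F_att = 3/4·(g−p) = 3/4·(12,4) = (9.0000,3.0000)
o1: d²=20 ≤ ρ²=44; F_rep = 4·(-4,-2)/20² = (-0.0400,-0.0200)
o2: d²=37 ≤ ρ²=44; F_rep = 4·(1,6)/37² = (0.0029,0.0175)
o3: d²=65 > ρ²=44 → inactive
o4: d²=409 > ρ²=44 → inactive
F = F_att + ΣF_rep = (8.9629,2.9975)
p' = p + 1/8·F = (-7.8796,-3.6253)

Fx=8.9629 Fy=2.9975 x'=-7.8796 y'=-3.6253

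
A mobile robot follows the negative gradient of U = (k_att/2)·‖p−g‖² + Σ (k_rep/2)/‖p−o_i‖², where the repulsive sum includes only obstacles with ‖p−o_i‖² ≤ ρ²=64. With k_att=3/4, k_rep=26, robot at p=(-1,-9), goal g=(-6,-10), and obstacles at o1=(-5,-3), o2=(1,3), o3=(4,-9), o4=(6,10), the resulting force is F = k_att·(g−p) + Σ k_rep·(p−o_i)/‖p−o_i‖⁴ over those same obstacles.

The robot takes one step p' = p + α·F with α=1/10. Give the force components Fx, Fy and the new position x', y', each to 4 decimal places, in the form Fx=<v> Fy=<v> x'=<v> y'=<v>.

F_att = 3/4·(g−p) = 3/4·(-5,-1) = (-3.7500,-0.7500)
o1: d²=52 ≤ ρ²=64; F_rep = 26·(4,-6)/52² = (0.0385,-0.0577)
o2: d²=148 > ρ²=64 → inactive
o3: d²=25 ≤ ρ²=64; F_rep = 26·(-5,0)/25² = (-0.2080,0.0000)
o4: d²=410 > ρ²=64 → inactive
F = F_att + ΣF_rep = (-3.9195,-0.8077)
p' = p + 1/10·F = (-1.3920,-9.0808)

Fx=-3.9195 Fy=-0.8077 x'=-1.3920 y'=-9.0808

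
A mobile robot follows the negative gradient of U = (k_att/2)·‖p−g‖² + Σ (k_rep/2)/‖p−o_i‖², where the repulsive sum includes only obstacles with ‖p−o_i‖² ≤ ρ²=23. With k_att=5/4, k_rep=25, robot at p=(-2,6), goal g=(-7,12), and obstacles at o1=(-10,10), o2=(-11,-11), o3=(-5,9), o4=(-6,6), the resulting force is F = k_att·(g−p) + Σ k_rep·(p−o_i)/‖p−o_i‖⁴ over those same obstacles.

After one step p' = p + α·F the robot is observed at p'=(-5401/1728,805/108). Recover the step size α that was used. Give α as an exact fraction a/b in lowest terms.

α = 1/5

F_att = 5/4·(g−p) = 5/4·(-5,6) = (-6.2500,7.5000)
o1: d²=80 > ρ²=23 → inactive
o2: d²=370 > ρ²=23 → inactive
o3: d²=18 ≤ ρ²=23; F_rep = 25·(3,-3)/18² = (0.2315,-0.2315)
o4: d²=16 ≤ ρ²=23; F_rep = 25·(4,0)/16² = (0.3906,0.0000)
F = F_att + ΣF_rep = (-5.6279,7.2685)
Δp = p'−p = (-1.1256,1.4537); α = Δx/Fx = (-1945/1728) / (-9725/1728) = 1/5
check: Δy/Fy = (157/108) / (785/108) = 1/5 ✓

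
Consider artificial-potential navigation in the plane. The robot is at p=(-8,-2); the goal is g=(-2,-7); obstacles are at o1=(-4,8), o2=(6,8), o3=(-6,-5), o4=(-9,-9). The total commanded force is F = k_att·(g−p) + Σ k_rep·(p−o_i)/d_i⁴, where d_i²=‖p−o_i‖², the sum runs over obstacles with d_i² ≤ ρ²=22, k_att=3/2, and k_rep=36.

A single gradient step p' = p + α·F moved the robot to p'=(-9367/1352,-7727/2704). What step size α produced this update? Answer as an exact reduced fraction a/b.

α = 1/8

F_att = 3/2·(g−p) = 3/2·(6,-5) = (9.0000,-7.5000)
o1: d²=116 > ρ²=22 → inactive
o2: d²=296 > ρ²=22 → inactive
o3: d²=13 ≤ ρ²=22; F_rep = 36·(-2,3)/13² = (-0.4260,0.6391)
o4: d²=50 > ρ²=22 → inactive
F = F_att + ΣF_rep = (8.5740,-6.8609)
Δp = p'−p = (1.0717,-0.8576); α = Δx/Fx = (1449/1352) / (1449/169) = 1/8
check: Δy/Fy = (-2319/2704) / (-2319/338) = 1/8 ✓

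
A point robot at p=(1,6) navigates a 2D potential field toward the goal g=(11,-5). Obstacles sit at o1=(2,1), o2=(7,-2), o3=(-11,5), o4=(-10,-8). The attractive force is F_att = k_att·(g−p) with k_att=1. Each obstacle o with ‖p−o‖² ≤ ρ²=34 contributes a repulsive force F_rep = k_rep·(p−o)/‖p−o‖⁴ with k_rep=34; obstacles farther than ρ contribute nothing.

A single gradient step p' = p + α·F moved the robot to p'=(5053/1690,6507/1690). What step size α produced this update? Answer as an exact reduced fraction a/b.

F_att = 1·(g−p) = 1·(10,-11) = (10.0000,-11.0000)
o1: d²=26 ≤ ρ²=34; F_rep = 34·(-1,5)/26² = (-0.0503,0.2515)
o2: d²=100 > ρ²=34 → inactive
o3: d²=145 > ρ²=34 → inactive
o4: d²=317 > ρ²=34 → inactive
F = F_att + ΣF_rep = (9.9497,-10.7485)
Δp = p'−p = (1.9899,-2.1497); α = Δx/Fx = (3363/1690) / (3363/338) = 1/5
check: Δy/Fy = (-3633/1690) / (-3633/338) = 1/5 ✓

α = 1/5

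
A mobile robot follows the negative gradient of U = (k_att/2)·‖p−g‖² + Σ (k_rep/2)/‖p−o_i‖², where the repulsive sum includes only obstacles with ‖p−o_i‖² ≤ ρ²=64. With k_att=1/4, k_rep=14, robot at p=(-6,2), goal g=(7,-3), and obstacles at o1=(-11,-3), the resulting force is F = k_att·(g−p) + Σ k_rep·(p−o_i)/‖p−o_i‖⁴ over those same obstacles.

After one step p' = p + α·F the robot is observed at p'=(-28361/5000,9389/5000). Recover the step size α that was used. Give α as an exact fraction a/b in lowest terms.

F_att = 1/4·(g−p) = 1/4·(13,-5) = (3.2500,-1.2500)
o1: d²=50 ≤ ρ²=64; F_rep = 14·(5,5)/50² = (0.0280,0.0280)
F = F_att + ΣF_rep = (3.2780,-1.2220)
Δp = p'−p = (0.3278,-0.1222); α = Δx/Fx = (1639/5000) / (1639/500) = 1/10
check: Δy/Fy = (-611/5000) / (-611/500) = 1/10 ✓

α = 1/10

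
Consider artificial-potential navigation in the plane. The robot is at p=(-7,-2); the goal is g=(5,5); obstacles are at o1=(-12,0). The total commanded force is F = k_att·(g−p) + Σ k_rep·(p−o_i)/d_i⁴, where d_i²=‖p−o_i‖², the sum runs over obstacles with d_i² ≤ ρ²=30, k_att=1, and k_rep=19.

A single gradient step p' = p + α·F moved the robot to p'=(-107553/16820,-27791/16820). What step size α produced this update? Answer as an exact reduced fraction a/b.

α = 1/20

F_att = 1·(g−p) = 1·(12,7) = (12.0000,7.0000)
o1: d²=29 ≤ ρ²=30; F_rep = 19·(5,-2)/29² = (0.1130,-0.0452)
F = F_att + ΣF_rep = (12.1130,6.9548)
Δp = p'−p = (0.6056,0.3477); α = Δx/Fx = (10187/16820) / (10187/841) = 1/20
check: Δy/Fy = (5849/16820) / (5849/841) = 1/20 ✓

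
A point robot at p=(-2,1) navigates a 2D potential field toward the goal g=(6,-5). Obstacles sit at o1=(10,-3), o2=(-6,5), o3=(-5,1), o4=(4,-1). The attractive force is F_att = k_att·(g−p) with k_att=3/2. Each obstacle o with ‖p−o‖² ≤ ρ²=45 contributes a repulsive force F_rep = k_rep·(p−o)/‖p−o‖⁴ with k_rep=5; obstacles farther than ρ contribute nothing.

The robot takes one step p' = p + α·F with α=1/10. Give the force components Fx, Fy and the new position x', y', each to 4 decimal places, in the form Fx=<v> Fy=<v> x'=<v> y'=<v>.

Fx=12.1860 Fy=-9.0133 x'=-0.7814 y'=0.0987

F_att = 3/2·(g−p) = 3/2·(8,-6) = (12.0000,-9.0000)
o1: d²=160 > ρ²=45 → inactive
o2: d²=32 ≤ ρ²=45; F_rep = 5·(4,-4)/32² = (0.0195,-0.0195)
o3: d²=9 ≤ ρ²=45; F_rep = 5·(3,0)/9² = (0.1852,0.0000)
o4: d²=40 ≤ ρ²=45; F_rep = 5·(-6,2)/40² = (-0.0187,0.0063)
F = F_att + ΣF_rep = (12.1860,-9.0133)
p' = p + 1/10·F = (-0.7814,0.0987)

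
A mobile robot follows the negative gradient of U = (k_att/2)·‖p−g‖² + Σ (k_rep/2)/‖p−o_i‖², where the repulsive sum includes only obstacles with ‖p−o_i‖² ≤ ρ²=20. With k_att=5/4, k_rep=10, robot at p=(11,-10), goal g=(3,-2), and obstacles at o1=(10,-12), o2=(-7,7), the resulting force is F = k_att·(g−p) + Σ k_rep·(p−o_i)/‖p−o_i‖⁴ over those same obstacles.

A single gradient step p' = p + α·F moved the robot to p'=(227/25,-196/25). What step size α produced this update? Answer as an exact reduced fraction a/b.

F_att = 5/4·(g−p) = 5/4·(-8,8) = (-10.0000,10.0000)
o1: d²=5 ≤ ρ²=20; F_rep = 10·(1,2)/5² = (0.4000,0.8000)
o2: d²=613 > ρ²=20 → inactive
F = F_att + ΣF_rep = (-9.6000,10.8000)
Δp = p'−p = (-1.9200,2.1600); α = Δx/Fx = (-48/25) / (-48/5) = 1/5
check: Δy/Fy = (54/25) / (54/5) = 1/5 ✓

α = 1/5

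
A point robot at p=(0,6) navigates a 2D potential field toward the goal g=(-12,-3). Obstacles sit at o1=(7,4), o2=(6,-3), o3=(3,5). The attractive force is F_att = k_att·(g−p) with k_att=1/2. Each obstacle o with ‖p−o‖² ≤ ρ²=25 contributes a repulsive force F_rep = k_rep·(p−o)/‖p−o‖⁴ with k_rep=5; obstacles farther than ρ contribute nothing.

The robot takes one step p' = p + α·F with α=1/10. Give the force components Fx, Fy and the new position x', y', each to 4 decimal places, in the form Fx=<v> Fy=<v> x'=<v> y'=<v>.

F_att = 1/2·(g−p) = 1/2·(-12,-9) = (-6.0000,-4.5000)
o1: d²=53 > ρ²=25 → inactive
o2: d²=117 > ρ²=25 → inactive
o3: d²=10 ≤ ρ²=25; F_rep = 5·(-3,1)/10² = (-0.1500,0.0500)
F = F_att + ΣF_rep = (-6.1500,-4.4500)
p' = p + 1/10·F = (-0.6150,5.5550)

Fx=-6.1500 Fy=-4.4500 x'=-0.6150 y'=5.5550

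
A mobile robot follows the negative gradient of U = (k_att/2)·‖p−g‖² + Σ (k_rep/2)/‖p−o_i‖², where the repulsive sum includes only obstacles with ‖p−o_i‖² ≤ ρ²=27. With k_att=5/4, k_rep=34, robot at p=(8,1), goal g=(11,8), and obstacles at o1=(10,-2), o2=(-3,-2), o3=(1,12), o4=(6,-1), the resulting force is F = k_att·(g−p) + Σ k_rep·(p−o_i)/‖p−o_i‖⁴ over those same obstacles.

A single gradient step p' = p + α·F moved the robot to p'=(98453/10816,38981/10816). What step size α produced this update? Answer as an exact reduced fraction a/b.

F_att = 5/4·(g−p) = 5/4·(3,7) = (3.7500,8.7500)
o1: d²=13 ≤ ρ²=27; F_rep = 34·(-2,3)/13² = (-0.4024,0.6036)
o2: d²=130 > ρ²=27 → inactive
o3: d²=170 > ρ²=27 → inactive
o4: d²=8 ≤ ρ²=27; F_rep = 34·(2,2)/8² = (1.0625,1.0625)
F = F_att + ΣF_rep = (4.4101,10.4161)
Δp = p'−p = (1.1025,2.6040); α = Δx/Fx = (11925/10816) / (11925/2704) = 1/4
check: Δy/Fy = (28165/10816) / (28165/2704) = 1/4 ✓

α = 1/4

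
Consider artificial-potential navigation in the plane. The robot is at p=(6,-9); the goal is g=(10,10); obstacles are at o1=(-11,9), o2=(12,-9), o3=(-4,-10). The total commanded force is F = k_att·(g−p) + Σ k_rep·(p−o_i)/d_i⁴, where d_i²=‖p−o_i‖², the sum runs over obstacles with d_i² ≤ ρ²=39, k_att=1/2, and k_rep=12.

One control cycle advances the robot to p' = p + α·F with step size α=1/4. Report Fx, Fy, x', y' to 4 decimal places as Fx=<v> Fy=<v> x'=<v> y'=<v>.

F_att = 1/2·(g−p) = 1/2·(4,19) = (2.0000,9.5000)
o1: d²=613 > ρ²=39 → inactive
o2: d²=36 ≤ ρ²=39; F_rep = 12·(-6,0)/36² = (-0.0556,0.0000)
o3: d²=101 > ρ²=39 → inactive
F = F_att + ΣF_rep = (1.9444,9.5000)
p' = p + 1/4·F = (6.4861,-6.6250)

Fx=1.9444 Fy=9.5000 x'=6.4861 y'=-6.6250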